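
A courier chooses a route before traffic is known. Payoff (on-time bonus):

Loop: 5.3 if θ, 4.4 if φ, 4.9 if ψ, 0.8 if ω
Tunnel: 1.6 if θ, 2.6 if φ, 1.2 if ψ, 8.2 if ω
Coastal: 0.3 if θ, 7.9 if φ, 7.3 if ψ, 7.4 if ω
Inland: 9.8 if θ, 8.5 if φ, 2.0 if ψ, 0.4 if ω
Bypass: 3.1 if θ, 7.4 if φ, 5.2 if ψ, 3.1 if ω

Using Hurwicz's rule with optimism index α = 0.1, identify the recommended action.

Bypass

Loop: 0.1·5.3 + 0.9·0.8 = 1.25
Tunnel: 0.1·8.2 + 0.9·1.2 = 1.9
Coastal: 0.1·7.9 + 0.9·0.3 = 1.06
Inland: 0.1·9.8 + 0.9·0.4 = 1.34
Bypass: 0.1·7.4 + 0.9·3.1 = 3.53
Highest Hurwicz score = 3.53 → Bypass.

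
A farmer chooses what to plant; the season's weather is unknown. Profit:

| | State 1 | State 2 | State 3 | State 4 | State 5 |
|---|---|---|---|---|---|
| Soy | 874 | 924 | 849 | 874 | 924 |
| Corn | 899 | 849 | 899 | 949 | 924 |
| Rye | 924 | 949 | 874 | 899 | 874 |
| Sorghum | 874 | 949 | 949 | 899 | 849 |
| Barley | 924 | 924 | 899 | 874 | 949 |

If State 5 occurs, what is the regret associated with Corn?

25

Best payoff under State 5 is 949.
Regret = 949 − 924 = 25.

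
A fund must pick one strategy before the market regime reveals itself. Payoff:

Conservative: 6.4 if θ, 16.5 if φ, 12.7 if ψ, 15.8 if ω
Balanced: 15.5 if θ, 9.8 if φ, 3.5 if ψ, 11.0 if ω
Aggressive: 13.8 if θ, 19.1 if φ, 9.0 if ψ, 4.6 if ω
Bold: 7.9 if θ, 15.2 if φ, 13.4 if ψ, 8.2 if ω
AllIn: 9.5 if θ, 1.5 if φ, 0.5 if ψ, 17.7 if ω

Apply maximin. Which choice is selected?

Row minima: Conservative=6.4, Balanced=3.5, Aggressive=4.6, Bold=7.9, AllIn=0.5
Best worst-case = 7.9 → Bold.

Bold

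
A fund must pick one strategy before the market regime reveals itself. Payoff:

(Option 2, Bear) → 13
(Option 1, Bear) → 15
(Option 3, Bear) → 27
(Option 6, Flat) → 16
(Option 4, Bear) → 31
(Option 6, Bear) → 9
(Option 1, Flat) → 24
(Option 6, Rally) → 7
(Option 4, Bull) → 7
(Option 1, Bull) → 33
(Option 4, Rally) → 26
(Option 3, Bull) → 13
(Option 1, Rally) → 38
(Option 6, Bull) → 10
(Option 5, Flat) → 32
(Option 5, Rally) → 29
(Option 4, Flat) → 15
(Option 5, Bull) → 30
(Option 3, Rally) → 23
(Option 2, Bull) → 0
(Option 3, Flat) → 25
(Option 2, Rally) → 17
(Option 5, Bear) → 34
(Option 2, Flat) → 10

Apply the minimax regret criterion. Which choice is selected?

Column bests: Bear=34, Flat=32, Bull=33, Rally=38.
Option 1 regrets: 19, 8, 0, 0 → max 19
Option 2 regrets: 21, 22, 33, 21 → max 33
Option 3 regrets: 7, 7, 20, 15 → max 20
Option 4 regrets: 3, 17, 26, 12 → max 26
Option 5 regrets: 0, 0, 3, 9 → max 9
Option 6 regrets: 25, 16, 23, 31 → max 31
Smallest max regret = 9 → Option 5.

Option 5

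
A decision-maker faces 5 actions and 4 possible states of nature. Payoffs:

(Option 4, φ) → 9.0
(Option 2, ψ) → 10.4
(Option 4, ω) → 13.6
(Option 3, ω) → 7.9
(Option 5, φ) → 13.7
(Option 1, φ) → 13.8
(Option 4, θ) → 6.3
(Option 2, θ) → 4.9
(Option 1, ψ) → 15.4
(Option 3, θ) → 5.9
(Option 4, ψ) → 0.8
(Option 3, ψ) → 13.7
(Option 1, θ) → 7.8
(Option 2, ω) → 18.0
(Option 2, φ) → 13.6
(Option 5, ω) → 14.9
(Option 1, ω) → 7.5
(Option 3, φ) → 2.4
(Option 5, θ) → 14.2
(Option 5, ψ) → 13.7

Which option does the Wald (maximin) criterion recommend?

Option 5

Row minima: Option 1=7.5, Option 2=4.9, Option 3=2.4, Option 4=0.8, Option 5=13.7
Best worst-case = 13.7 → Option 5.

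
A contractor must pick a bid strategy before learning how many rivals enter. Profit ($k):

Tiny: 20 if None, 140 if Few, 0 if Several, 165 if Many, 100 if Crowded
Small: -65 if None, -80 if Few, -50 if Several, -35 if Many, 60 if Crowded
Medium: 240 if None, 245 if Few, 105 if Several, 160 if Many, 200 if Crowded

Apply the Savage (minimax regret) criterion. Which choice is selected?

Column bests: None=240, Few=245, Several=105, Many=165, Crowded=200.
Tiny regrets: 220, 105, 105, 0, 100 → max 220
Small regrets: 305, 325, 155, 200, 140 → max 325
Medium regrets: 0, 0, 0, 5, 0 → max 5
Smallest max regret = 5 → Medium.

Medium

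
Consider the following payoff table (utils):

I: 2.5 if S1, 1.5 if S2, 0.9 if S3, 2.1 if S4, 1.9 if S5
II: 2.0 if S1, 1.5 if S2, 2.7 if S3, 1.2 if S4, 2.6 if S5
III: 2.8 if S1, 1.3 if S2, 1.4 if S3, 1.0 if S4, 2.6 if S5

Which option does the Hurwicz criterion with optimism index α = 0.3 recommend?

II

I: 0.3·2.5 + 0.7·0.9 = 1.38
II: 0.3·2.7 + 0.7·1.2 = 1.65
III: 0.3·2.8 + 0.7·1.0 = 1.54
Highest Hurwicz score = 1.65 → II.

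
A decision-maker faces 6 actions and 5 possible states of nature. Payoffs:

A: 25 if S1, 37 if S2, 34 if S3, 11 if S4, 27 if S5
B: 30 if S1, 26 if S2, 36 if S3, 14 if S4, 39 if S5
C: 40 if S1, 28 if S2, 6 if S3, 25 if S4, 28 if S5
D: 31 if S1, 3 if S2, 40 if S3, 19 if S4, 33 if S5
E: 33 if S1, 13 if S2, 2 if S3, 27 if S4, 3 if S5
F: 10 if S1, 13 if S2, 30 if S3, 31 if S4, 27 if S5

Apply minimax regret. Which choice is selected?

B

Column bests: S1=40, S2=37, S3=40, S4=31, S5=39.
A regrets: 15, 0, 6, 20, 12 → max 20
B regrets: 10, 11, 4, 17, 0 → max 17
C regrets: 0, 9, 34, 6, 11 → max 34
D regrets: 9, 34, 0, 12, 6 → max 34
E regrets: 7, 24, 38, 4, 36 → max 38
F regrets: 30, 24, 10, 0, 12 → max 30
Smallest max regret = 17 → B.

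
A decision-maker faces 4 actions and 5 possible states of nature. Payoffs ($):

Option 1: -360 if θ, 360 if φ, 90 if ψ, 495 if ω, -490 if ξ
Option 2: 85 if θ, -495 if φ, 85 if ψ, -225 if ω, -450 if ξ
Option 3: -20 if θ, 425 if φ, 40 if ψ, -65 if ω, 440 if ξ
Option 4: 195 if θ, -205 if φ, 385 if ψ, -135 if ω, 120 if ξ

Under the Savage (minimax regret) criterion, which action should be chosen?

Option 3

Column bests: θ=195, φ=425, ψ=385, ω=495, ξ=440.
Option 1 regrets: 555, 65, 295, 0, 930 → max 930
Option 2 regrets: 110, 920, 300, 720, 890 → max 920
Option 3 regrets: 215, 0, 345, 560, 0 → max 560
Option 4 regrets: 0, 630, 0, 630, 320 → max 630
Smallest max regret = 560 → Option 3.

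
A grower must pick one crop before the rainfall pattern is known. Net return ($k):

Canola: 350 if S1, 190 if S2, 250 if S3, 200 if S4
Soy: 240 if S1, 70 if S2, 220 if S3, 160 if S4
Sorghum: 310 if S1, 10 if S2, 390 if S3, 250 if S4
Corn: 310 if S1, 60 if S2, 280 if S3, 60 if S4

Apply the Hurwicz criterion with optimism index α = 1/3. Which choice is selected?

Canola

Canola: 1/3·350 + 2/3·190 = 730/3
Soy: 1/3·240 + 2/3·70 = 380/3
Sorghum: 1/3·390 + 2/3·10 = 410/3
Corn: 1/3·310 + 2/3·60 = 430/3
Highest Hurwicz score = 730/3 → Canola.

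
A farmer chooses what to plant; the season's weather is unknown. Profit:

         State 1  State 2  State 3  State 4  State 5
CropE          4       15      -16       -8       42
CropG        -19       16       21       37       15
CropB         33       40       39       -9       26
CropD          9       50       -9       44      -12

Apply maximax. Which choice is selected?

Row maxima: CropE=42, CropG=37, CropB=40, CropD=50
Best best-case = 50 → CropD.

CropD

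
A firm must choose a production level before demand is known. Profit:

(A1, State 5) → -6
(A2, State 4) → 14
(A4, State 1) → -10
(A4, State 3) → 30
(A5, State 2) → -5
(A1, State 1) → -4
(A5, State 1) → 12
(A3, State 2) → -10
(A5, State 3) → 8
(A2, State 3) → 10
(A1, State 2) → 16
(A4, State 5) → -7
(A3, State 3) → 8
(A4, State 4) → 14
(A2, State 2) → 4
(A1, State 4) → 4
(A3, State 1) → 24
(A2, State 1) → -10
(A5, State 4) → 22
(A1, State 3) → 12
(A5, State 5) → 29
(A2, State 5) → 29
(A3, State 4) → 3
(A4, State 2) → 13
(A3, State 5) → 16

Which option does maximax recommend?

Row maxima: A1=16, A2=29, A3=24, A4=30, A5=29
Best best-case = 30 → A4.

A4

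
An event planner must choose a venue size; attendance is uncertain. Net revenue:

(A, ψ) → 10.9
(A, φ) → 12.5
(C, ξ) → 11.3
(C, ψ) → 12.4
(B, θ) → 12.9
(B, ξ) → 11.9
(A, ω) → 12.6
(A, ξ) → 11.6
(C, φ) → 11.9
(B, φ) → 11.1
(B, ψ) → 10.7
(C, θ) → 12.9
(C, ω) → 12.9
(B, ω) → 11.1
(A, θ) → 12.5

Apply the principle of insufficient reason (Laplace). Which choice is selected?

Row averages: A=12.02, B=11.54, C=12.28
Highest average = 12.28 → C.

C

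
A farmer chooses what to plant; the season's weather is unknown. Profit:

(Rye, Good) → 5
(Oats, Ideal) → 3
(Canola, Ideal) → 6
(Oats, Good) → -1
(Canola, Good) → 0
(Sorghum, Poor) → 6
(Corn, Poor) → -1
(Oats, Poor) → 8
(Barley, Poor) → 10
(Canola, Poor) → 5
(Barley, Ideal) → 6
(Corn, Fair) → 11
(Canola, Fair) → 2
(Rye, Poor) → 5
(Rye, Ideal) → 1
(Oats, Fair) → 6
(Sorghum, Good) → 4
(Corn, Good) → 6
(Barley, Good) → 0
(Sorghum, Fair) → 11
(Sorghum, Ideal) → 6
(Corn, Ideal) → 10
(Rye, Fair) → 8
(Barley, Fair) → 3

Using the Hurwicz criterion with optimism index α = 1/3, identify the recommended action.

Sorghum

Corn: 1/3·11 + 2/3·(-1) = 3
Oats: 1/3·8 + 2/3·(-1) = 2
Canola: 1/3·6 + 2/3·0 = 2
Rye: 1/3·8 + 2/3·1 = 10/3
Barley: 1/3·10 + 2/3·0 = 10/3
Sorghum: 1/3·11 + 2/3·4 = 19/3
Highest Hurwicz score = 19/3 → Sorghum.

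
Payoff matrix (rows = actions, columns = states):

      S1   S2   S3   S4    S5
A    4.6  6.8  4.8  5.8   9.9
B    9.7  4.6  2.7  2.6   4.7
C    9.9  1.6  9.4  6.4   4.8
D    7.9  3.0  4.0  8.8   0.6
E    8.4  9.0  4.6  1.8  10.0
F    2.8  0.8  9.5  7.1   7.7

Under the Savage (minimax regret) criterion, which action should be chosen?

Column bests: S1=9.9, S2=9.0, S3=9.5, S4=8.8, S5=10.0.
A regrets: 5.3, 2.2, 4.7, 3.0, 0.1 → max 5.3
B regrets: 0.2, 4.4, 6.8, 6.2, 5.3 → max 6.8
C regrets: 0.0, 7.4, 0.1, 2.4, 5.2 → max 7.4
D regrets: 2.0, 6.0, 5.5, 0.0, 9.4 → max 9.4
E regrets: 1.5, 0.0, 4.9, 7.0, 0.0 → max 7.0
F regrets: 7.1, 8.2, 0.0, 1.7, 2.3 → max 8.2
Smallest max regret = 5.3 → A.

A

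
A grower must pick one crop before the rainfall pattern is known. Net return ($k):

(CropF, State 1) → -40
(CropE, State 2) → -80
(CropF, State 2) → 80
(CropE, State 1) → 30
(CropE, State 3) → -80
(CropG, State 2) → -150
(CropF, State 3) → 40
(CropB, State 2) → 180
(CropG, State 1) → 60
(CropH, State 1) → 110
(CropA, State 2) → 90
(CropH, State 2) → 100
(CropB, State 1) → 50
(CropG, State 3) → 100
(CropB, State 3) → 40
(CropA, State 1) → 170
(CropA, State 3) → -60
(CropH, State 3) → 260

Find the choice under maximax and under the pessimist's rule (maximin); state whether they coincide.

maximax → CropH; maximin → CropH (agree)

Row maxima: CropE=30, CropB=180, CropG=100, CropF=80, CropA=170, CropH=260
Best best-case = 260 → CropH.
Row minima: CropE=-80, CropB=40, CropG=-150, CropF=-40, CropA=-60, CropH=100
Best worst-case = 100 → CropH.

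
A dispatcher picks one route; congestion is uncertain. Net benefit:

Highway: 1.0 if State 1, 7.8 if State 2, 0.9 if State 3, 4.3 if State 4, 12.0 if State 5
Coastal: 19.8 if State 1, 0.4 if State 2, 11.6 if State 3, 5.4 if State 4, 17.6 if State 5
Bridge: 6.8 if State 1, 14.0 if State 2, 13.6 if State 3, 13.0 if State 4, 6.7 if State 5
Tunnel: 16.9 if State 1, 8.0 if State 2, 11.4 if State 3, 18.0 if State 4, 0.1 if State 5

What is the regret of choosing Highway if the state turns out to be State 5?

Best payoff under State 5 is 17.6.
Regret = 17.6 − 12.0 = 5.6.

5.6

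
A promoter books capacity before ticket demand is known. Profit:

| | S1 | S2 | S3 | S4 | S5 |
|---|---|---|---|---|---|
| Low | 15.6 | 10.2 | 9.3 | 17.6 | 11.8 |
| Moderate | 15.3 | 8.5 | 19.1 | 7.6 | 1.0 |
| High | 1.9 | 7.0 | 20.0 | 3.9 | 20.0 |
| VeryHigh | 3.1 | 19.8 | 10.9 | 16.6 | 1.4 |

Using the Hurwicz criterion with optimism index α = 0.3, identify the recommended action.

Low: 0.3·17.6 + 0.7·9.3 = 11.79
Moderate: 0.3·19.1 + 0.7·1.0 = 6.43
High: 0.3·20.0 + 0.7·1.9 = 7.33
VeryHigh: 0.3·19.8 + 0.7·1.4 = 6.92
Highest Hurwicz score = 11.79 → Low.

Low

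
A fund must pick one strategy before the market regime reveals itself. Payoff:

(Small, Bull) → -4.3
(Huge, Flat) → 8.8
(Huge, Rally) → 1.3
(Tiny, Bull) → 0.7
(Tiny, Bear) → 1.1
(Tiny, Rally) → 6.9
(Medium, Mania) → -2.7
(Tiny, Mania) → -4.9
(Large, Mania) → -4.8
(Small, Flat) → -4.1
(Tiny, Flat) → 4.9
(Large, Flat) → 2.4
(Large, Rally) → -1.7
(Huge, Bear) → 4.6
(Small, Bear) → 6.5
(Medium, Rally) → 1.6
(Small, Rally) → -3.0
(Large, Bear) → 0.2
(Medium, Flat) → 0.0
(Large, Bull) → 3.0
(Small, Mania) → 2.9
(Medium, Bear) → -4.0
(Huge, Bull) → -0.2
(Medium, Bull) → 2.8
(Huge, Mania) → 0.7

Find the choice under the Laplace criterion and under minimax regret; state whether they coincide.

Row averages: Tiny=1.74, Small=-0.4, Medium=-0.46, Large=-0.18, Huge=3.04
Highest average = 3.04 → Huge.
Column bests: Bear=6.5, Flat=8.8, Bull=3.0, Rally=6.9, Mania=2.9.
Tiny regrets: 5.4, 3.9, 2.3, 0.0, 7.8 → max 7.8
Small regrets: 0.0, 12.9, 7.3, 9.9, 0.0 → max 12.9
Medium regrets: 10.5, 8.8, 0.2, 5.3, 5.6 → max 10.5
Large regrets: 6.3, 6.4, 0.0, 8.6, 7.7 → max 8.6
Huge regrets: 1.9, 0.0, 3.2, 5.6, 2.2 → max 5.6
Smallest max regret = 5.6 → Huge.

laplace → Huge; minimax regret → Huge (agree)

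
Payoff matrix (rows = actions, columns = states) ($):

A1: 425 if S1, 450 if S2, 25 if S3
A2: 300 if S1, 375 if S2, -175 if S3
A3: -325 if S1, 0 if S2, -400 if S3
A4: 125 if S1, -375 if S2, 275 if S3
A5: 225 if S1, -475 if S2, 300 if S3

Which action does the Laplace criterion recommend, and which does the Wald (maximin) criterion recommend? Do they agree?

Row averages: A1=300, A2=500/3, A3=-725/3, A4=25/3, A5=50/3
Highest average = 300 → A1.
Row minima: A1=25, A2=-175, A3=-400, A4=-375, A5=-475
Best worst-case = 25 → A1.

laplace → A1; maximin → A1 (agree)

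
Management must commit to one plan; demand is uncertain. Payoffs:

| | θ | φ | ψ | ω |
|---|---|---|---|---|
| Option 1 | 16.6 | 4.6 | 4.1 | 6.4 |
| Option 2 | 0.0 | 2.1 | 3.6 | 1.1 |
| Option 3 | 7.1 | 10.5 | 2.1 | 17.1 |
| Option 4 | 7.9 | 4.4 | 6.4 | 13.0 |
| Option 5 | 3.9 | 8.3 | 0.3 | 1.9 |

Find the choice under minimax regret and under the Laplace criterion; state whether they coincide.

Column bests: θ=16.6, φ=10.5, ψ=6.4, ω=17.1.
Option 1 regrets: 0.0, 5.9, 2.3, 10.7 → max 10.7
Option 2 regrets: 16.6, 8.4, 2.8, 16.0 → max 16.6
Option 3 regrets: 9.5, 0.0, 4.3, 0.0 → max 9.5
Option 4 regrets: 8.7, 6.1, 0.0, 4.1 → max 8.7
Option 5 regrets: 12.7, 2.2, 6.1, 15.2 → max 15.2
Smallest max regret = 8.7 → Option 4.
Row averages: Option 1=7.925, Option 2=1.7, Option 3=9.2, Option 4=7.925, Option 5=3.6
Highest average = 9.2 → Option 3.

minimax regret → Option 4; laplace → Option 3 (disagree)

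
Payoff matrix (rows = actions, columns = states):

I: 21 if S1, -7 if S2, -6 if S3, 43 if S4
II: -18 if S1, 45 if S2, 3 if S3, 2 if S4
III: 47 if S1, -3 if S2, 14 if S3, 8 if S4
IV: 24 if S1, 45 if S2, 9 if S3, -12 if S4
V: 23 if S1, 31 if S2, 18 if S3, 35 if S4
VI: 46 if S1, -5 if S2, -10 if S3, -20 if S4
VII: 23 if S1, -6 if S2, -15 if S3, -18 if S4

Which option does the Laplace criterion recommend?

V

Row averages: I=12.75, II=8, III=16.5, IV=16.5, V=26.75, VI=2.75, VII=-4
Highest average = 26.75 → V.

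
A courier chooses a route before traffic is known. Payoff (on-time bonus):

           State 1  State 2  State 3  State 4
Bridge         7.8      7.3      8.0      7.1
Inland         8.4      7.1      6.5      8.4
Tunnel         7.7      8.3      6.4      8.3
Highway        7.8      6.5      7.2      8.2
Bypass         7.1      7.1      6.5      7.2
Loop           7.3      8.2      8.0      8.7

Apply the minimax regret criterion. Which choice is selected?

Loop

Column bests: State 1=8.4, State 2=8.3, State 3=8.0, State 4=8.7.
Bridge regrets: 0.6, 1.0, 0.0, 1.6 → max 1.6
Inland regrets: 0.0, 1.2, 1.5, 0.3 → max 1.5
Tunnel regrets: 0.7, 0.0, 1.6, 0.4 → max 1.6
Highway regrets: 0.6, 1.8, 0.8, 0.5 → max 1.8
Bypass regrets: 1.3, 1.2, 1.5, 1.5 → max 1.5
Loop regrets: 1.1, 0.1, 0.0, 0.0 → max 1.1
Smallest max regret = 1.1 → Loop.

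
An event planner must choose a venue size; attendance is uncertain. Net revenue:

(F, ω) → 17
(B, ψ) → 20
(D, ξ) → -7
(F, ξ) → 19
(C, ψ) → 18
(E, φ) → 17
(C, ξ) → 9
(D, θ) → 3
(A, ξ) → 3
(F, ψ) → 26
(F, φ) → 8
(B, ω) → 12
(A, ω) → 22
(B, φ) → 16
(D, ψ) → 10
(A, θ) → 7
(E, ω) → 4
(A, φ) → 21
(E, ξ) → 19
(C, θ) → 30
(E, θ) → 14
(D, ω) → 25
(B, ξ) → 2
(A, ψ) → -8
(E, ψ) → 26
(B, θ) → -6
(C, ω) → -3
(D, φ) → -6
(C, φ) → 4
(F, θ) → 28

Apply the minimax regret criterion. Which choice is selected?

F

Column bests: θ=30, φ=21, ψ=26, ω=25, ξ=19.
A regrets: 23, 0, 34, 3, 16 → max 34
B regrets: 36, 5, 6, 13, 17 → max 36
C regrets: 0, 17, 8, 28, 10 → max 28
D regrets: 27, 27, 16, 0, 26 → max 27
E regrets: 16, 4, 0, 21, 0 → max 21
F regrets: 2, 13, 0, 8, 0 → max 13
Smallest max regret = 13 → F.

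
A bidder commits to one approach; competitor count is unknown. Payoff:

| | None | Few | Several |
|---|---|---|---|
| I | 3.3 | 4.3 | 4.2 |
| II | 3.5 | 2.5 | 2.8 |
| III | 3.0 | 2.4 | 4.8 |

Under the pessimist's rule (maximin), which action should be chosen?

I

Row minima: I=3.3, II=2.5, III=2.4
Best worst-case = 3.3 → I.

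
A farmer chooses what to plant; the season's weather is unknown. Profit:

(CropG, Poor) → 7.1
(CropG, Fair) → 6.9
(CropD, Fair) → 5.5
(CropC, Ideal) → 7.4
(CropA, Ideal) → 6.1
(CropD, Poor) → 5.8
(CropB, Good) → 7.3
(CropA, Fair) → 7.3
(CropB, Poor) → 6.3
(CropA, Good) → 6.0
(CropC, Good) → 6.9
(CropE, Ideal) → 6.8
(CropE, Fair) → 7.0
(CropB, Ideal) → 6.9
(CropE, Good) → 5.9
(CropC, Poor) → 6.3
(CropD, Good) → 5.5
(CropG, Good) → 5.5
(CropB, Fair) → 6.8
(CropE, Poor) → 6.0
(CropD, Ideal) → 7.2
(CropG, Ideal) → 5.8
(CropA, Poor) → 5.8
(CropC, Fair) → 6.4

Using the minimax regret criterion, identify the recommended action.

Column bests: Poor=7.1, Fair=7.3, Good=7.3, Ideal=7.4.
CropG regrets: 0.0, 0.4, 1.8, 1.6 → max 1.8
CropC regrets: 0.8, 0.9, 0.4, 0.0 → max 0.9
CropD regrets: 1.3, 1.8, 1.8, 0.2 → max 1.8
CropB regrets: 0.8, 0.5, 0.0, 0.5 → max 0.8
CropE regrets: 1.1, 0.3, 1.4, 0.6 → max 1.4
CropA regrets: 1.3, 0.0, 1.3, 1.3 → max 1.3
Smallest max regret = 0.8 → CropB.

CropB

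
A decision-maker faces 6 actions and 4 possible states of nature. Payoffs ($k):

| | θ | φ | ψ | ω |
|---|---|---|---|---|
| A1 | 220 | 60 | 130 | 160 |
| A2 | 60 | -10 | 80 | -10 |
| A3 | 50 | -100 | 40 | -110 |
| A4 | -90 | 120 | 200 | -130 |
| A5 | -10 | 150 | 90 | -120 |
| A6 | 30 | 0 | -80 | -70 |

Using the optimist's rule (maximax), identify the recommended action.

Row maxima: A1=220, A2=80, A3=50, A4=200, A5=150, A6=30
Best best-case = 220 → A1.

A1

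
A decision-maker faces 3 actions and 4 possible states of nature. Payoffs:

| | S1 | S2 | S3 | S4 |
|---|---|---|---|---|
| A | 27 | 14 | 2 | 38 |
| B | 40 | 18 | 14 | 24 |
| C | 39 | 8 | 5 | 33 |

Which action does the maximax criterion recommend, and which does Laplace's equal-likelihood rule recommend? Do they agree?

maximax → B; laplace → B (agree)

Row maxima: A=38, B=40, C=39
Best best-case = 40 → B.
Row averages: A=20.25, B=24, C=21.25
Highest average = 24 → B.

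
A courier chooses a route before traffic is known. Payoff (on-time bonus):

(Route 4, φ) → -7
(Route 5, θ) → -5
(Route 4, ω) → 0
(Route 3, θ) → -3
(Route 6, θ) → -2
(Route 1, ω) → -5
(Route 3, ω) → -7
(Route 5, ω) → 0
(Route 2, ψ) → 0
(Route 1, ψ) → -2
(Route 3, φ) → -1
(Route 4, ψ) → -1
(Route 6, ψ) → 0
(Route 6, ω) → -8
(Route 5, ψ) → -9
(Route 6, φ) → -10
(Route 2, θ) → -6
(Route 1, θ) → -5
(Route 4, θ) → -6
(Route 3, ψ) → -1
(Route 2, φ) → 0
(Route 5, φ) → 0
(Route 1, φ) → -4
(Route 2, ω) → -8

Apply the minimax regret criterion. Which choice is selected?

Route 1

Column bests: θ=-2, φ=0, ψ=0, ω=0.
Route 1 regrets: 3, 4, 2, 5 → max 5
Route 2 regrets: 4, 0, 0, 8 → max 8
Route 3 regrets: 1, 1, 1, 7 → max 7
Route 4 regrets: 4, 7, 1, 0 → max 7
Route 5 regrets: 3, 0, 9, 0 → max 9
Route 6 regrets: 0, 10, 0, 8 → max 10
Smallest max regret = 5 → Route 1.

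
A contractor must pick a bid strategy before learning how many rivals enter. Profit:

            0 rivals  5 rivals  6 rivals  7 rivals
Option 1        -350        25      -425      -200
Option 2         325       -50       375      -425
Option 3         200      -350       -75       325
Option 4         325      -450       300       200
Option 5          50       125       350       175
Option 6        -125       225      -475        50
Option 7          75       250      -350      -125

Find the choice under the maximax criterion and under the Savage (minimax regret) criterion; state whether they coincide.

maximax → Option 2; minimax regret → Option 5 (disagree)

Row maxima: Option 1=25, Option 2=375, Option 3=325, Option 4=325, Option 5=350, Option 6=225, Option 7=250
Best best-case = 375 → Option 2.
Column bests: 0 rivals=325, 5 rivals=250, 6 rivals=375, 7 rivals=325.
Option 1 regrets: 675, 225, 800, 525 → max 800
Option 2 regrets: 0, 300, 0, 750 → max 750
Option 3 regrets: 125, 600, 450, 0 → max 600
Option 4 regrets: 0, 700, 75, 125 → max 700
Option 5 regrets: 275, 125, 25, 150 → max 275
Option 6 regrets: 450, 25, 850, 275 → max 850
Option 7 regrets: 250, 0, 725, 450 → max 725
Smallest max regret = 275 → Option 5.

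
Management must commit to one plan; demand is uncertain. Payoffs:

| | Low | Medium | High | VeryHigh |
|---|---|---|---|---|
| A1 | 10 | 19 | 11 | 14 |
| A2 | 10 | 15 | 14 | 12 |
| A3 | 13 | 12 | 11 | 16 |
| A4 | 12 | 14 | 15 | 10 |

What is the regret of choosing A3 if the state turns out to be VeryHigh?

0

Best payoff under VeryHigh is 16.
Regret = 16 − 16 = 0.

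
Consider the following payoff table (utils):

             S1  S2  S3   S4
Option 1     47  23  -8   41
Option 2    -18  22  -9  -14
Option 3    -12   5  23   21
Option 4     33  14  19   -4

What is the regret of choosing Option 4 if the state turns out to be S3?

4

Best payoff under S3 is 23.
Regret = 23 − 19 = 4.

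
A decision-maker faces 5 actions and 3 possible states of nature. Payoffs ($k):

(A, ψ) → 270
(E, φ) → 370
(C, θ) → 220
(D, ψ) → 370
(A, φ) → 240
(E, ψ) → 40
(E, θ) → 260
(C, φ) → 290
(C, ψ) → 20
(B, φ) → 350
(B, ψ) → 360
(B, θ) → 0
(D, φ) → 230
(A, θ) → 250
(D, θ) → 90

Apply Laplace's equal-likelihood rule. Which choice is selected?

A

Row averages: A=760/3, B=710/3, C=530/3, D=230, E=670/3
Highest average = 760/3 → A.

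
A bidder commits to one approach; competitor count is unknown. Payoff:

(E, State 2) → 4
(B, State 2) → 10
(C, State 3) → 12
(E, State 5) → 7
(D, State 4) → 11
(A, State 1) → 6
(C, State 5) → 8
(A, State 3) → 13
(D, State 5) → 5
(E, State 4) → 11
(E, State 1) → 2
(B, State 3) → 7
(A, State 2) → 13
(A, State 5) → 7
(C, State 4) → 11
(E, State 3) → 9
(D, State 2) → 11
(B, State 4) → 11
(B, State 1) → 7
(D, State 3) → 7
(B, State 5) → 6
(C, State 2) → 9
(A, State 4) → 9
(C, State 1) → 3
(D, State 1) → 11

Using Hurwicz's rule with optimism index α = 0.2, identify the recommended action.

A

A: 0.2·13 + 0.8·6 = 7.4
B: 0.2·11 + 0.8·6 = 7
C: 0.2·12 + 0.8·3 = 4.8
D: 0.2·11 + 0.8·5 = 6.2
E: 0.2·11 + 0.8·2 = 3.8
Highest Hurwicz score = 7.4 → A.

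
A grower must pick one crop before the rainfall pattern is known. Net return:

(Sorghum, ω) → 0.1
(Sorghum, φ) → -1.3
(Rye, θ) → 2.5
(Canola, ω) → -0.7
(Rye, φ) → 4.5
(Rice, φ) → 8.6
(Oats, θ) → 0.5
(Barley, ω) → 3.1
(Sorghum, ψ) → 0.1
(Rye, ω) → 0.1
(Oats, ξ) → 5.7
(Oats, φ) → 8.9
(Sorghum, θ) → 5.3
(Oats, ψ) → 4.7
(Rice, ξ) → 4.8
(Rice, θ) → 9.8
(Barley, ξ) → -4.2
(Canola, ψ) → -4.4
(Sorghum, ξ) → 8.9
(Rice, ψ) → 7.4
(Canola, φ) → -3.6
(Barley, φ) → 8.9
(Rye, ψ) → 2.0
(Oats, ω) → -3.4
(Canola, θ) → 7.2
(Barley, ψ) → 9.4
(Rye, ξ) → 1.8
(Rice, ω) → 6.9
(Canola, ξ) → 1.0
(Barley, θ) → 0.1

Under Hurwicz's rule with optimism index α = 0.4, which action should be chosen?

Rice: 0.4·9.8 + 0.6·4.8 = 6.8
Rye: 0.4·4.5 + 0.6·0.1 = 1.86
Sorghum: 0.4·8.9 + 0.6·(-1.3) = 2.78
Oats: 0.4·8.9 + 0.6·(-3.4) = 1.52
Barley: 0.4·9.4 + 0.6·(-4.2) = 1.24
Canola: 0.4·7.2 + 0.6·(-4.4) = 0.24
Highest Hurwicz score = 6.8 → Rice.

Rice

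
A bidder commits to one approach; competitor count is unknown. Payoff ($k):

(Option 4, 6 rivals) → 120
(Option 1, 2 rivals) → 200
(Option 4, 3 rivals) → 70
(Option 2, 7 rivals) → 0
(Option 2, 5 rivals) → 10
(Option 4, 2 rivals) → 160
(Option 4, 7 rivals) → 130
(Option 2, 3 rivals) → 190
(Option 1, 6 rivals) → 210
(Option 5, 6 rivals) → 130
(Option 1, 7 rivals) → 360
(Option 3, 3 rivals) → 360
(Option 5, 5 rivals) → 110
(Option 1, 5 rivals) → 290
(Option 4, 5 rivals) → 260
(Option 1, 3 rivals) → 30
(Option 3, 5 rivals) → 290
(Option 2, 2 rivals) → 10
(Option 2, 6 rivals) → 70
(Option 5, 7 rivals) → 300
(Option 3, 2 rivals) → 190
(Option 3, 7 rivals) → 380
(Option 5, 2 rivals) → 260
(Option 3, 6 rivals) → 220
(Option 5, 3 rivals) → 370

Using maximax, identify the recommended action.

Option 3

Row maxima: Option 1=360, Option 2=190, Option 3=380, Option 4=260, Option 5=370
Best best-case = 380 → Option 3.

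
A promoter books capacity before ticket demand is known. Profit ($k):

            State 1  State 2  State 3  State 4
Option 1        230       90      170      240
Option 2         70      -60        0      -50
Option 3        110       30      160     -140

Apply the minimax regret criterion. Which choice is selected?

Column bests: State 1=230, State 2=90, State 3=170, State 4=240.
Option 1 regrets: 0, 0, 0, 0 → max 0
Option 2 regrets: 160, 150, 170, 290 → max 290
Option 3 regrets: 120, 60, 10, 380 → max 380
Smallest max regret = 0 → Option 1.

Option 1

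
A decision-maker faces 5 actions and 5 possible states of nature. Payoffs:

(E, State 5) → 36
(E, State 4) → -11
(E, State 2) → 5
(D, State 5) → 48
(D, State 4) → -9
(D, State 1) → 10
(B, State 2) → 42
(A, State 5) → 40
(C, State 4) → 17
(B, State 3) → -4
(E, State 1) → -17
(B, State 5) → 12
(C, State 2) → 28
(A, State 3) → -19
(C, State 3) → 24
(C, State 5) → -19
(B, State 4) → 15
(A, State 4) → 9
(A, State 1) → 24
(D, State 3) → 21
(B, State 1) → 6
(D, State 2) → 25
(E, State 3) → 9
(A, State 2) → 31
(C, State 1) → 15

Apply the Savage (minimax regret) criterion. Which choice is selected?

Column bests: State 1=24, State 2=42, State 3=24, State 4=17, State 5=48.
A regrets: 0, 11, 43, 8, 8 → max 43
B regrets: 18, 0, 28, 2, 36 → max 36
C regrets: 9, 14, 0, 0, 67 → max 67
D regrets: 14, 17, 3, 26, 0 → max 26
E regrets: 41, 37, 15, 28, 12 → max 41
Smallest max regret = 26 → D.

D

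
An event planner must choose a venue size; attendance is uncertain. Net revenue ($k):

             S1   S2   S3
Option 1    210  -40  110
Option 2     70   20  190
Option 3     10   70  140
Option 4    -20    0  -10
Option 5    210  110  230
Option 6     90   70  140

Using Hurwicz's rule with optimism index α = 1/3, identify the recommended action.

Option 5

Option 1: 1/3·210 + 2/3·(-40) = 130/3
Option 2: 1/3·190 + 2/3·20 = 230/3
Option 3: 1/3·140 + 2/3·10 = 160/3
Option 4: 1/3·0 + 2/3·(-20) = -40/3
Option 5: 1/3·230 + 2/3·110 = 150
Option 6: 1/3·140 + 2/3·70 = 280/3
Highest Hurwicz score = 150 → Option 5.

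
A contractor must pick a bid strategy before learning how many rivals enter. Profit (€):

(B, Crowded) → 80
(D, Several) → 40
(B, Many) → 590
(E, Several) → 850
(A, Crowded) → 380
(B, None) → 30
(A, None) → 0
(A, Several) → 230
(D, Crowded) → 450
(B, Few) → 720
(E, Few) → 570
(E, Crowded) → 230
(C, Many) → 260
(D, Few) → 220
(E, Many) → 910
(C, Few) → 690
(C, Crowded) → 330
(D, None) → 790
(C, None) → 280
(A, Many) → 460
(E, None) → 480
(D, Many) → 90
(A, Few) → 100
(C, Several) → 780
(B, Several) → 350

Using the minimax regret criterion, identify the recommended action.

Column bests: None=790, Few=720, Several=850, Many=910, Crowded=450.
A regrets: 790, 620, 620, 450, 70 → max 790
B regrets: 760, 0, 500, 320, 370 → max 760
C regrets: 510, 30, 70, 650, 120 → max 650
D regrets: 0, 500, 810, 820, 0 → max 820
E regrets: 310, 150, 0, 0, 220 → max 310
Smallest max regret = 310 → E.

E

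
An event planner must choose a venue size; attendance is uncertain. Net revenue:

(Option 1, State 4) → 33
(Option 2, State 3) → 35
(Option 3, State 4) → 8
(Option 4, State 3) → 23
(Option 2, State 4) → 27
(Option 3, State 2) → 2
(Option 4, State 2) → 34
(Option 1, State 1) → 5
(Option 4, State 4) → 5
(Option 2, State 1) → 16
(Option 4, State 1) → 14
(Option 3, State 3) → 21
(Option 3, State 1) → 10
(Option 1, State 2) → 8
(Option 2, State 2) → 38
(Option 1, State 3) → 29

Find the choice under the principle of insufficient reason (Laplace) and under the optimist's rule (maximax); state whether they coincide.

laplace → Option 2; maximax → Option 2 (agree)

Row averages: Option 1=18.75, Option 2=29, Option 3=10.25, Option 4=19
Highest average = 29 → Option 2.
Row maxima: Option 1=33, Option 2=38, Option 3=21, Option 4=34
Best best-case = 38 → Option 2.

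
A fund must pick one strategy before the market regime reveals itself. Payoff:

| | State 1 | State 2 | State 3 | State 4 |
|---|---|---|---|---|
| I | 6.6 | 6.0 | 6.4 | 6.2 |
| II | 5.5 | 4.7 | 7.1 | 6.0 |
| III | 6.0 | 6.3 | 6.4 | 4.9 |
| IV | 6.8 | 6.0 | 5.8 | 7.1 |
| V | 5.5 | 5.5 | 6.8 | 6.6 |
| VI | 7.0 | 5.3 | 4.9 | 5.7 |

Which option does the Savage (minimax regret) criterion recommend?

I

Column bests: State 1=7.0, State 2=6.3, State 3=7.1, State 4=7.1.
I regrets: 0.4, 0.3, 0.7, 0.9 → max 0.9
II regrets: 1.5, 1.6, 0.0, 1.1 → max 1.6
III regrets: 1.0, 0.0, 0.7, 2.2 → max 2.2
IV regrets: 0.2, 0.3, 1.3, 0.0 → max 1.3
V regrets: 1.5, 0.8, 0.3, 0.5 → max 1.5
VI regrets: 0.0, 1.0, 2.2, 1.4 → max 2.2
Smallest max regret = 0.9 → I.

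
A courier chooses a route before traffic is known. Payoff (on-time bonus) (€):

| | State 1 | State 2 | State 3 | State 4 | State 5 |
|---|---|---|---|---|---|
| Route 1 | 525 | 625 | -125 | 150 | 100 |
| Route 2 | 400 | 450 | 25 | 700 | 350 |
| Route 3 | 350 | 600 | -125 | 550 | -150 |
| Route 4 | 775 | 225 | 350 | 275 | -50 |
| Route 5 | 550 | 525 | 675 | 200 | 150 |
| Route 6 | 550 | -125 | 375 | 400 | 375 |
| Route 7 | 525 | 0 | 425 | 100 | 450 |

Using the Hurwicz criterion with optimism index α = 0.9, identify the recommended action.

Route 4

Route 1: 0.9·625 + 0.1·(-125) = 550
Route 2: 0.9·700 + 0.1·25 = 632.5
Route 3: 0.9·600 + 0.1·(-150) = 525
Route 4: 0.9·775 + 0.1·(-50) = 692.5
Route 5: 0.9·675 + 0.1·150 = 622.5
Route 6: 0.9·550 + 0.1·(-125) = 482.5
Route 7: 0.9·525 + 0.1·0 = 472.5
Highest Hurwicz score = 692.5 → Route 4.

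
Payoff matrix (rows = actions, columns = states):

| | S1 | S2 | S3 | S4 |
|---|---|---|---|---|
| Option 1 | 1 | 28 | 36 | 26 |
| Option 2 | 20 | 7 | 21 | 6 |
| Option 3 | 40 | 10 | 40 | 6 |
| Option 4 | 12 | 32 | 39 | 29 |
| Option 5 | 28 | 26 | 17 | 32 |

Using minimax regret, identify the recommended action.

Column bests: S1=40, S2=32, S3=40, S4=32.
Option 1 regrets: 39, 4, 4, 6 → max 39
Option 2 regrets: 20, 25, 19, 26 → max 26
Option 3 regrets: 0, 22, 0, 26 → max 26
Option 4 regrets: 28, 0, 1, 3 → max 28
Option 5 regrets: 12, 6, 23, 0 → max 23
Smallest max regret = 23 → Option 5.

Option 5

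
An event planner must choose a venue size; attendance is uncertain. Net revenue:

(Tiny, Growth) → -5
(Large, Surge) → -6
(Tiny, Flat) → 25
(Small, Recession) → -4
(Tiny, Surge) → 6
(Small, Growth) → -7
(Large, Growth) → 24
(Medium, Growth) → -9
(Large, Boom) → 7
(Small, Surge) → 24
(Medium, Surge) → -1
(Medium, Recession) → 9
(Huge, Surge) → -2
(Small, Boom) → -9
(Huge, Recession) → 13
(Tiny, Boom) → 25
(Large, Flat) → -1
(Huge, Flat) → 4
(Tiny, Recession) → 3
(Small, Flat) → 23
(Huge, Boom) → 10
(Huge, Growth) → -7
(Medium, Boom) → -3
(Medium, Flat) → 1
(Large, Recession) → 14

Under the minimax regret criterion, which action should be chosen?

Column bests: Recession=14, Flat=25, Growth=24, Boom=25, Surge=24.
Tiny regrets: 11, 0, 29, 0, 18 → max 29
Small regrets: 18, 2, 31, 34, 0 → max 34
Medium regrets: 5, 24, 33, 28, 25 → max 33
Large regrets: 0, 26, 0, 18, 30 → max 30
Huge regrets: 1, 21, 31, 15, 26 → max 31
Smallest max regret = 29 → Tiny.

Tiny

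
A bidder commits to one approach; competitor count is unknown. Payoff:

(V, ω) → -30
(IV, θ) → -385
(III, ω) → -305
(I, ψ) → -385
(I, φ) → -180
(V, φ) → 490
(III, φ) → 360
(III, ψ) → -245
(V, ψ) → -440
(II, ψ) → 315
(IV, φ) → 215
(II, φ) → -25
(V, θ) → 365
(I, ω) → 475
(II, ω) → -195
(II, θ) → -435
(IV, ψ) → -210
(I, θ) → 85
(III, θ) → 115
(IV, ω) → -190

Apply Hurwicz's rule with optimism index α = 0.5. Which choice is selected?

I: 0.5·475 + 0.5·(-385) = 45
II: 0.5·315 + 0.5·(-435) = -60
III: 0.5·360 + 0.5·(-305) = 27.5
IV: 0.5·215 + 0.5·(-385) = -85
V: 0.5·490 + 0.5·(-440) = 25
Highest Hurwicz score = 45 → I.

I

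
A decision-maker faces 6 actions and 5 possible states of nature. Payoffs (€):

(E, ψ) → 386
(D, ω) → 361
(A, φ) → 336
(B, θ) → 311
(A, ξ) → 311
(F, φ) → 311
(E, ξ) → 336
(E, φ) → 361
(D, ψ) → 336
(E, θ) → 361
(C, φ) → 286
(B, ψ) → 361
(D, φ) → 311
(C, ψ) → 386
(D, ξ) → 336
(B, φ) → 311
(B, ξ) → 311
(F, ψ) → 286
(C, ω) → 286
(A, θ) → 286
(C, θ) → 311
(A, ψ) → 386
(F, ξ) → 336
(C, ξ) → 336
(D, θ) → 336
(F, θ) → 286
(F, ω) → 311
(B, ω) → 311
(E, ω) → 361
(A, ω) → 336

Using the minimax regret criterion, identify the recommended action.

E

Column bests: θ=361, φ=361, ψ=386, ω=361, ξ=336.
A regrets: 75, 25, 0, 25, 25 → max 75
B regrets: 50, 50, 25, 50, 25 → max 50
C regrets: 50, 75, 0, 75, 0 → max 75
D regrets: 25, 50, 50, 0, 0 → max 50
E regrets: 0, 0, 0, 0, 0 → max 0
F regrets: 75, 50, 100, 50, 0 → max 100
Smallest max regret = 0 → E.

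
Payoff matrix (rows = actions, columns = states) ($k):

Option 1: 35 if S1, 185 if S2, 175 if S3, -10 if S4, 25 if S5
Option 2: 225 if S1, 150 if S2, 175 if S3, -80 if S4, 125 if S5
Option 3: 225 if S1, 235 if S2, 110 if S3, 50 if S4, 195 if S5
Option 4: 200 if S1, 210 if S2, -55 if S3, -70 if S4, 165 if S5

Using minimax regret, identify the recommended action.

Column bests: S1=225, S2=235, S3=175, S4=50, S5=195.
Option 1 regrets: 190, 50, 0, 60, 170 → max 190
Option 2 regrets: 0, 85, 0, 130, 70 → max 130
Option 3 regrets: 0, 0, 65, 0, 0 → max 65
Option 4 regrets: 25, 25, 230, 120, 30 → max 230
Smallest max regret = 65 → Option 3.

Option 3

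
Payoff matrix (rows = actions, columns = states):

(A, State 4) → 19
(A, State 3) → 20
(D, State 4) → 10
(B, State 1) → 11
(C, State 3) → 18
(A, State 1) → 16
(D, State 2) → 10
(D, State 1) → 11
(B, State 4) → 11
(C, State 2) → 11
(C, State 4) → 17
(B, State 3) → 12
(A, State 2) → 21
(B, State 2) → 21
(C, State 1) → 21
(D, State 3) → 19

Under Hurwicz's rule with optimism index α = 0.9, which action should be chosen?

A

A: 0.9·21 + 0.1·16 = 20.5
B: 0.9·21 + 0.1·11 = 20
C: 0.9·21 + 0.1·11 = 20
D: 0.9·19 + 0.1·10 = 18.1
Highest Hurwicz score = 20.5 → A.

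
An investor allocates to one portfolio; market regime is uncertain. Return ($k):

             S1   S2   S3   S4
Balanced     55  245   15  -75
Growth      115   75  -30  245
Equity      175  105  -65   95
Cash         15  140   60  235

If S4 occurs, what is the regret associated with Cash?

Best payoff under S4 is 245.
Regret = 245 − 235 = 10.

10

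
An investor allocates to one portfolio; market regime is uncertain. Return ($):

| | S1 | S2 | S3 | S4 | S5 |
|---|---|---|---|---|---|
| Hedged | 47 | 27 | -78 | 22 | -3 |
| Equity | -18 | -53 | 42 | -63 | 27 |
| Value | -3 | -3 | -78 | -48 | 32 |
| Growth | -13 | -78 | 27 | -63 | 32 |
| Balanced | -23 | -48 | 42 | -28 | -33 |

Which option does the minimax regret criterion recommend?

Column bests: S1=47, S2=27, S3=42, S4=22, S5=32.
Hedged regrets: 0, 0, 120, 0, 35 → max 120
Equity regrets: 65, 80, 0, 85, 5 → max 85
Value regrets: 50, 30, 120, 70, 0 → max 120
Growth regrets: 60, 105, 15, 85, 0 → max 105
Balanced regrets: 70, 75, 0, 50, 65 → max 75
Smallest max regret = 75 → Balanced.

Balanced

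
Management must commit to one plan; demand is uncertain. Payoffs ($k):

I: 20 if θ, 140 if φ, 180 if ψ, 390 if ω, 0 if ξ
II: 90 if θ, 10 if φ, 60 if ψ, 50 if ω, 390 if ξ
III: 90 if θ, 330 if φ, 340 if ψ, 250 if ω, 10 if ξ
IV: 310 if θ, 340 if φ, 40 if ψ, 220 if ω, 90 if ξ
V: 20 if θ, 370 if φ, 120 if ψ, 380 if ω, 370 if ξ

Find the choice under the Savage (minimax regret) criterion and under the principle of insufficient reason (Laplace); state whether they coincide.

Column bests: θ=310, φ=370, ψ=340, ω=390, ξ=390.
I regrets: 290, 230, 160, 0, 390 → max 390
II regrets: 220, 360, 280, 340, 0 → max 360
III regrets: 220, 40, 0, 140, 380 → max 380
IV regrets: 0, 30, 300, 170, 300 → max 300
V regrets: 290, 0, 220, 10, 20 → max 290
Smallest max regret = 290 → V.
Row averages: I=146, II=120, III=204, IV=200, V=252
Highest average = 252 → V.

minimax regret → V; laplace → V (agree)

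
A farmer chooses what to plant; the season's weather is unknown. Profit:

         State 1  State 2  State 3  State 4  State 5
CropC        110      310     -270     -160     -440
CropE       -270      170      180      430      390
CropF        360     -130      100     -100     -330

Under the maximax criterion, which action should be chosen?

CropE

Row maxima: CropC=310, CropE=430, CropF=360
Best best-case = 430 → CropE.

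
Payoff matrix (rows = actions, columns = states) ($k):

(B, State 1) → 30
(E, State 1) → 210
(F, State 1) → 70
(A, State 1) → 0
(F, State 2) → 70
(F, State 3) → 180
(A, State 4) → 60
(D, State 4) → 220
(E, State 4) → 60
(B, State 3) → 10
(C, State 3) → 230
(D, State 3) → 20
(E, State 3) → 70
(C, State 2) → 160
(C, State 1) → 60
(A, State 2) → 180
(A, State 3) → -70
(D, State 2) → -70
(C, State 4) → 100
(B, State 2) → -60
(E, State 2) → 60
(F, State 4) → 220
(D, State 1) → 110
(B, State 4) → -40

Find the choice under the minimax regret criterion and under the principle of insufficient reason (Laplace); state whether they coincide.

Column bests: State 1=210, State 2=180, State 3=230, State 4=220.
A regrets: 210, 0, 300, 160 → max 300
B regrets: 180, 240, 220, 260 → max 260
C regrets: 150, 20, 0, 120 → max 150
D regrets: 100, 250, 210, 0 → max 250
E regrets: 0, 120, 160, 160 → max 160
F regrets: 140, 110, 50, 0 → max 140
Smallest max regret = 140 → F.
Row averages: A=42.5, B=-15, C=137.5, D=70, E=100, F=135
Highest average = 137.5 → C.

minimax regret → F; laplace → C (disagree)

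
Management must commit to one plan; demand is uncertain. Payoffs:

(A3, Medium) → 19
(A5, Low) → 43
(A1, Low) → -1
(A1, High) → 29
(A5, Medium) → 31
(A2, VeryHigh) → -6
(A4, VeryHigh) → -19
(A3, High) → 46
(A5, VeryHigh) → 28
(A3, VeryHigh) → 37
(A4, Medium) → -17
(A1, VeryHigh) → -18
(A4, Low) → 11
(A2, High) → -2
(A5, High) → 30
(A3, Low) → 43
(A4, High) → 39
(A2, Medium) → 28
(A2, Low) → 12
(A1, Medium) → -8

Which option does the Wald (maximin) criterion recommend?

Row minima: A1=-18, A2=-6, A3=19, A4=-19, A5=28
Best worst-case = 28 → A5.

A5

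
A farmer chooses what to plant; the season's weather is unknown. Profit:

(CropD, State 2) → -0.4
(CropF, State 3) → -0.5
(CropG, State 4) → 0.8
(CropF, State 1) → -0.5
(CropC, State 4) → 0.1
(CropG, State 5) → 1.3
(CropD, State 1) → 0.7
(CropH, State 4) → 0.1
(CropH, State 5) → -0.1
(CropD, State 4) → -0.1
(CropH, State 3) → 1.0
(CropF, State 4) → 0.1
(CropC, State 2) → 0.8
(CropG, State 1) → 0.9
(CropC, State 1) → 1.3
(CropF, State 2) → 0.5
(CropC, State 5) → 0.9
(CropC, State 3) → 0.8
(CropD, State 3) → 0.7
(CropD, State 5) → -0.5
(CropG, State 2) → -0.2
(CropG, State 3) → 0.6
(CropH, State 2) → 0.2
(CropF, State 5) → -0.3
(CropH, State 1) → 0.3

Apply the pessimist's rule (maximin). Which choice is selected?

Row minima: CropD=-0.5, CropC=0.1, CropF=-0.5, CropH=-0.1, CropG=-0.2
Best worst-case = 0.1 → CropC.

CropC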